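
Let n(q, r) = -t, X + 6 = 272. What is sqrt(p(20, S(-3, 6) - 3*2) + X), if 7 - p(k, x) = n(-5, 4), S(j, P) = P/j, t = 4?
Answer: sqrt(277) ≈ 16.643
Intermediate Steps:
X = 266 (X = -6 + 272 = 266)
n(q, r) = -4 (n(q, r) = -1*4 = -4)
p(k, x) = 11 (p(k, x) = 7 - 1*(-4) = 7 + 4 = 11)
sqrt(p(20, S(-3, 6) - 3*2) + X) = sqrt(11 + 266) = sqrt(277)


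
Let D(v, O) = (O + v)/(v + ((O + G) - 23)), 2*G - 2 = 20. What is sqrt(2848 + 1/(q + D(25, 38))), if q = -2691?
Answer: sqrt(5954788655106)/45726 ≈ 53.367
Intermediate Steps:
G = 11 (G = 1 + (1/2)*20 = 1 + 10 = 11)
D(v, O) = (O + v)/(-12 + O + v) (D(v, O) = (O + v)/(v + ((O + 11) - 23)) = (O + v)/(v + ((11 + O) - 23)) = (O + v)/(v + (-12 + O)) = (O + v)/(-12 + O + v))
sqrt(2848 + 1/(q + D(25, 38))) = sqrt(2848 + 1/(-2691 + (38 + 25)/(-12 + 38 + 25))) = sqrt(2848 + 1/(-2691 + 63/51)) = sqrt(2848 + 1/(-2691 + (1/51)*63)) = sqrt(2848 + 1/(-2691 + 21/17)) = sqrt(2848 + 1/(-45726/17)) = sqrt(2848 - 17/45726) = sqrt(130227631/45726) = sqrt(5954788655106)/45726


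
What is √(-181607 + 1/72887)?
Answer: 4*I*√60299366848806/72887 ≈ 426.15*I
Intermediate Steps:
√(-181607 + 1/72887) = √(-13236789408/72887) = 4*I*√60299366848806/72887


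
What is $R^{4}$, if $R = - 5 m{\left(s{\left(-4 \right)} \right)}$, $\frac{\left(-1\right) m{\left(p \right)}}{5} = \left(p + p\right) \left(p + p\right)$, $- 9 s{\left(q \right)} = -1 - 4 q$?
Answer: $\frac{39062500000000}{6561} \approx 5.9537 \cdot 10^{9}$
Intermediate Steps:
$s{\left(q \right)} = \frac{1}{9} + \frac{4 q}{9}$ ($s{\left(q \right)} = - \frac{-1 - 4 q}{9} = \frac{1}{9} + \frac{4 q}{9}$)
$m{\left(p \right)} = - 20 p^{2}$ ($m{\left(p \right)} = - 5 \left(p + p\right) \left(p + p\right) = - 5 \cdot 2 p 2 p = - 5 \cdot 4 p^{2} = - 20 p^{2}$)
$R = \frac{2500}{9}$ ($R = - 5 \left(- 20 \left(\frac{1}{9} + \frac{4}{9} \left(-4\right)\right)^{2}\right) = - 5 \left(- 20 \left(\frac{1}{9} - \frac{16}{9}\right)^{2}\right) = - 5 \left(- 20 \left(- \frac{5}{3}\right)^{2}\right) = - 5 \left(\left(-20\right) \frac{25}{9}\right) = \left(-5\right) \left(- \frac{500}{9}\right) = \frac{2500}{9} \approx 277.78$)
$R^{4} = \left(\frac{2500}{9}\right)^{4} = \frac{39062500000000}{6561}$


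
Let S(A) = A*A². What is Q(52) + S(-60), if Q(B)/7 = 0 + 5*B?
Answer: -214180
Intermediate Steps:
S(A) = A³
Q(B) = 35*B (Q(B) = 7*(0 + 5*B) = 7*(5*B) = 35*B)
Q(52) + S(-60) = 35*52 + (-60)³ = 1820 - 216000 = -214180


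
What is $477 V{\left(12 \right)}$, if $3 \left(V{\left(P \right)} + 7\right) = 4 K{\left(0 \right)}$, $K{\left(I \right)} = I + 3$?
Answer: $-1431$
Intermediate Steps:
$K{\left(I \right)} = 3 + I$
$V{\left(P \right)} = -3$ ($V{\left(P \right)} = -7 + \frac{4 \left(3 + 0\right)}{3} = -7 + \frac{4 \cdot 3}{3} = -7 + \frac{1}{3} \cdot 12 = -7 + 4 = -3$)
$477 V{\left(12 \right)} = 477 \left(-3\right) = -1431$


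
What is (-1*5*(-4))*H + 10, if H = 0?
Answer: 10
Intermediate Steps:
(-1*5*(-4))*H + 10 = (-1*5*(-4))*0 + 10 = -5*(-4)*0 + 10 = 20*0 + 10 = 0 + 10 = 10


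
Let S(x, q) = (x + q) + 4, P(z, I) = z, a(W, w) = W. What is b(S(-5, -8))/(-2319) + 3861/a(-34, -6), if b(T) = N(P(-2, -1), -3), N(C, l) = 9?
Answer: -2984655/26282 ≈ -113.56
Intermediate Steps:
S(x, q) = 4 + q + x (S(x, q) = (q + x) + 4 = 4 + q + x)
b(T) = 9
b(S(-5, -8))/(-2319) + 3861/a(-34, -6) = 9/(-2319) + 3861/(-34) = 9*(-1/2319) + 3861*(-1/34) = -3/773 - 3861/34 = -2984655/26282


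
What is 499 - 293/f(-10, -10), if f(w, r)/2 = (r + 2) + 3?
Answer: 5283/10 ≈ 528.30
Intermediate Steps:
f(w, r) = 10 + 2*r (f(w, r) = 2*((r + 2) + 3) = 2*((2 + r) + 3) = 2*(5 + r) = 10 + 2*r)
499 - 293/f(-10, -10) = 499 - 293/(10 + 2*(-10)) = 499 - 293/(10 - 20) = 499 - 293/(-10) = 499 - 293*(-⅒) = 499 + 293/10 = 5283/10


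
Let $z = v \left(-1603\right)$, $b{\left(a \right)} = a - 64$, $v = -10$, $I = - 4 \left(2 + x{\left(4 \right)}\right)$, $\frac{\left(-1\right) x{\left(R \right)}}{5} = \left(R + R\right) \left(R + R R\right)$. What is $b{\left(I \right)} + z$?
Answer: $19158$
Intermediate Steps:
$x{\left(R \right)} = - 10 R \left(R + R^{2}\right)$ ($x{\left(R \right)} = - 5 \left(R + R\right) \left(R + R R\right) = - 5 \cdot 2 R \left(R + R^{2}\right) = - 10 R \left(R + R^{2}\right)$)
$I = 3192$ ($I = - 4 \left(2 + 10 \cdot 4^{2} \left(-1 - 4\right)\right) = - 4 \left(2 + 10 \cdot 16 \left(-1 - 4\right)\right) = - 4 \left(2 + 10 \cdot 16 \left(-5\right)\right) = - 4 \left(2 - 800\right) = \left(-4\right) \left(-798\right) = 3192$)
$b{\left(a \right)} = -64 + a$
$z = 16030$ ($z = \left(-10\right) \left(-1603\right) = 16030$)
$b{\left(I \right)} + z = \left(-64 + 3192\right) + 16030 = 3128 + 16030 = 19158$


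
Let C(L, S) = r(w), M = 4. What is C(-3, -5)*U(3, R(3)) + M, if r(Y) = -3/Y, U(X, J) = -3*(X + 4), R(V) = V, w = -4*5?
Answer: 17/20 ≈ 0.85000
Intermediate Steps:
w = -20
U(X, J) = -12 - 3*X (U(X, J) = -3*(4 + X) = -12 - 3*X)
C(L, S) = 3/20 (C(L, S) = -3/(-20) = -3*(-1/20) = 3/20)
C(-3, -5)*U(3, R(3)) + M = 3*(-12 - 3*3)/20 + 4 = 3*(-12 - 9)/20 + 4 = (3/20)*(-21) + 4 = -63/20 + 4 = 17/20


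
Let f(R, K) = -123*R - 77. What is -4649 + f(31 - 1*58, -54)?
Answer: -1405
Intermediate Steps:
f(R, K) = -77 - 123*R
-4649 + f(31 - 1*58, -54) = -4649 + (-77 - 123*(31 - 1*58)) = -4649 + (-77 - 123*(31 - 58)) = -4649 + (-77 - 123*(-27)) = -4649 + (-77 + 3321) = -4649 + 3244 = -1405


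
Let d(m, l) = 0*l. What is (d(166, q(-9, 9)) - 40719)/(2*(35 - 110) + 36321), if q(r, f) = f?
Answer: -13573/12057 ≈ -1.1257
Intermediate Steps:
d(m, l) = 0
(d(166, q(-9, 9)) - 40719)/(2*(35 - 110) + 36321) = (0 - 40719)/(2*(35 - 110) + 36321) = -40719/(2*(-75) + 36321) = -40719/(-150 + 36321) = -40719/36171 = -40719*1/36171 = -13573/12057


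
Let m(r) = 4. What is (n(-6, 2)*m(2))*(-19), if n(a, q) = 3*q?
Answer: -456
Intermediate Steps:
(n(-6, 2)*m(2))*(-19) = ((3*2)*4)*(-19) = (6*4)*(-19) = 24*(-19) = -456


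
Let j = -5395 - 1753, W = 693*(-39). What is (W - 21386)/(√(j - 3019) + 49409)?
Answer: -2392037917/2441259448 + 48413*I*√10167/2441259448 ≈ -0.97984 + 0.0019996*I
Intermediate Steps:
W = -27027
j = -7148
(W - 21386)/(√(j - 3019) + 49409) = (-27027 - 21386)/(√(-7148 - 3019) + 49409) = -48413/(√(-10167) + 49409) = -48413/(I*√10167 + 49409) = -48413/(49409 + I*√10167)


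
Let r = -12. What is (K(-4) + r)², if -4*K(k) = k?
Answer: 121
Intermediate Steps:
K(k) = -k/4
(K(-4) + r)² = (-¼*(-4) - 12)² = (1 - 12)² = (-11)² = 121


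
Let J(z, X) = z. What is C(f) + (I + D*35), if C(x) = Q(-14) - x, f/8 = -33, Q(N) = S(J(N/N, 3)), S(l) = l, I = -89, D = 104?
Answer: 3816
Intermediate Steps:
Q(N) = 1 (Q(N) = N/N = 1)
f = -264 (f = 8*(-33) = -264)
C(x) = 1 - x
C(f) + (I + D*35) = (1 - 1*(-264)) + (-89 + 104*35) = (1 + 264) + (-89 + 3640) = 265 + 3551 = 3816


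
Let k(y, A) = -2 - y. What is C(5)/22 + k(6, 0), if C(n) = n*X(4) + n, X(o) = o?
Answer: -151/22 ≈ -6.8636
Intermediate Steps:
C(n) = 5*n (C(n) = n*4 + n = 4*n + n = 5*n)
C(5)/22 + k(6, 0) = (5*5)/22 + (-2 - 1*6) = 25*(1/22) + (-2 - 6) = 25/22 - 8 = -151/22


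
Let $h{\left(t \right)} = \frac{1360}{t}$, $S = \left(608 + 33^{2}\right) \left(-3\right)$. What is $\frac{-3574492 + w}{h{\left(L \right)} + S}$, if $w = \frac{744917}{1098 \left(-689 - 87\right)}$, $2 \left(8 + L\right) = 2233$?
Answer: $\frac{2250727593849887}{3204844212432} \approx 702.29$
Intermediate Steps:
$L = \frac{2217}{2}$ ($L = -8 + \frac{1}{2} \cdot 2233 = -8 + \frac{2233}{2} = \frac{2217}{2} \approx 1108.5$)
$w = - \frac{744917}{852048}$ ($w = \frac{744917}{1098 \left(-776\right)} = \frac{744917}{-852048} = 744917 \left(- \frac{1}{852048}\right) = - \frac{744917}{852048} \approx -0.87427$)
$S = -5091$ ($S = \left(608 + 1089\right) \left(-3\right) = 1697 \left(-3\right) = -5091$)
$\frac{-3574492 + w}{h{\left(L \right)} + S} = \frac{-3574492 - \frac{744917}{852048}}{\frac{1360}{\frac{2217}{2}} - 5091} = - \frac{3045639504533}{852048 \left(1360 \cdot \frac{2}{2217} - 5091\right)} = - \frac{3045639504533}{852048 \left(\frac{2720}{2217} - 5091\right)} = - \frac{3045639504533}{852048 \left(- \frac{11284027}{2217}\right)} = \left(- \frac{3045639504533}{852048}\right) \left(- \frac{2217}{11284027}\right) = \frac{2250727593849887}{3204844212432}$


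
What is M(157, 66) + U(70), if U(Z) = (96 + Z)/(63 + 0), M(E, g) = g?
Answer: 4324/63 ≈ 68.635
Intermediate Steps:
U(Z) = 32/21 + Z/63 (U(Z) = (96 + Z)/63 = (96 + Z)*(1/63) = 32/21 + Z/63)
M(157, 66) + U(70) = 66 + (32/21 + (1/63)*70) = 66 + (32/21 + 10/9) = 66 + 166/63 = 4324/63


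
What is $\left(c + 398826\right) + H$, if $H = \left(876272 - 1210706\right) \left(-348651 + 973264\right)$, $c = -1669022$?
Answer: $-208893094238$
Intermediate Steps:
$H = -208891824042$ ($H = \left(-334434\right) 624613 = -208891824042$)
$\left(c + 398826\right) + H = \left(-1669022 + 398826\right) - 208891824042 = -1270196 - 208891824042 = -208893094238$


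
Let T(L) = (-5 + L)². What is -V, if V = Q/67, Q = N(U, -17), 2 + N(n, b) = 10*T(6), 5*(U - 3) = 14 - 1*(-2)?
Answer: -8/67 ≈ -0.11940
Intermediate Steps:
U = 31/5 (U = 3 + (14 - 1*(-2))/5 = 3 + (14 + 2)/5 = 3 + (⅕)*16 = 3 + 16/5 = 31/5 ≈ 6.2000)
N(n, b) = 8 (N(n, b) = -2 + 10*(-5 + 6)² = -2 + 10*1² = -2 + 10*1 = -2 + 10 = 8)
Q = 8
V = 8/67 ≈ 0.11940
-V = -1*8/67 = -8/67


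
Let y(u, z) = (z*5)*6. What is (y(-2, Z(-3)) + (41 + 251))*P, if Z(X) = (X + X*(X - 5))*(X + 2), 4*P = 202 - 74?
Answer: -10816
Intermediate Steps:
P = 32 (P = (202 - 74)/4 = (1/4)*128 = 32)
Z(X) = (2 + X)*(X + X*(-5 + X)) (Z(X) = (X + X*(-5 + X))*(2 + X) = (2 + X)*(X + X*(-5 + X)))
y(u, z) = 30*z (y(u, z) = (5*z)*6 = 30*z)
(y(-2, Z(-3)) + (41 + 251))*P = (30*(-3*(-8 + (-3)**2 - 2*(-3))) + (41 + 251))*32 = (30*(-3*(-8 + 9 + 6)) + 292)*32 = (30*(-3*7) + 292)*32 = (30*(-21) + 292)*32 = (-630 + 292)*32 = -338*32 = -10816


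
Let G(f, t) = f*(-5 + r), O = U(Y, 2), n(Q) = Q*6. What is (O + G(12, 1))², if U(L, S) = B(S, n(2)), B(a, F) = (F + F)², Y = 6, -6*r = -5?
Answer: 276676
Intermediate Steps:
n(Q) = 6*Q
r = ⅚ (r = -⅙*(-5) = ⅚ ≈ 0.83333)
B(a, F) = 4*F² (B(a, F) = (2*F)² = 4*F²)
U(L, S) = 576 (U(L, S) = 4*(6*2)² = 4*12² = 4*144 = 576)
O = 576
G(f, t) = -25*f/6 (G(f, t) = f*(-5 + ⅚) = f*(-25/6) = -25*f/6)
(O + G(12, 1))² = (576 - 25/6*12)² = (576 - 50)² = 526² = 276676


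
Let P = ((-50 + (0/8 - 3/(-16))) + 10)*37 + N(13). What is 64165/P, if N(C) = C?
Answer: -1026640/23361 ≈ -43.947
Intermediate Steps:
P = -23361/16 (P = ((-50 + (0/8 - 3/(-16))) + 10)*37 + 13 = ((-50 + (0*(1/8) - 3*(-1/16))) + 10)*37 + 13 = ((-50 + (0 + 3/16)) + 10)*37 + 13 = ((-50 + 3/16) + 10)*37 + 13 = (-797/16 + 10)*37 + 13 = -637/16*37 + 13 = -23569/16 + 13 = -23361/16 ≈ -1460.1)
64165/P = 64165/(-23361/16) = 64165*(-16/23361) = -1026640/23361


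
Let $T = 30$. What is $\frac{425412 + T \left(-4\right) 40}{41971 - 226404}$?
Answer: $- \frac{420612}{184433} \approx -2.2806$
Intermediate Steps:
$\frac{425412 + T \left(-4\right) 40}{41971 - 226404} = \frac{425412 + 30 \left(-4\right) 40}{41971 - 226404} = \frac{425412 - 4800}{-184433} = \left(425412 - 4800\right) \left(- \frac{1}{184433}\right) = 420612 \left(- \frac{1}{184433}\right) = - \frac{420612}{184433}$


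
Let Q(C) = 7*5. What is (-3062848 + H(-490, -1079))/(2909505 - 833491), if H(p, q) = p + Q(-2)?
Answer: -28629/19402 ≈ -1.4756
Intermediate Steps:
Q(C) = 35
H(p, q) = 35 + p (H(p, q) = p + 35 = 35 + p)
(-3062848 + H(-490, -1079))/(2909505 - 833491) = (-3062848 + (35 - 490))/(2909505 - 833491) = (-3062848 - 455)/2076014 = -3063303*1/2076014 = -28629/19402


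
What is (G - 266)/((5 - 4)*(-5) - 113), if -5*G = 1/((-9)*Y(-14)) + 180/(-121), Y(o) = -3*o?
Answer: 60763379/26985420 ≈ 2.2517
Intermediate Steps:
G = 68161/228690 (G = -(1/((-9)*((-3*(-14)))) + 180/(-121))/5 = -(-⅑/42 + 180*(-1/121))/5 = -(-⅑*1/42 - 180/121)/5 = -(-1/378 - 180/121)/5 = -⅕*(-68161/45738) = 68161/228690 ≈ 0.29805)
(G - 266)/((5 - 4)*(-5) - 113) = (68161/228690 - 266)/((5 - 4)*(-5) - 113) = -60763379/(228690*(1*(-5) - 113)) = -60763379/(228690*(-5 - 113)) = -60763379/228690/(-118) = -60763379/228690*(-1/118) = 60763379/26985420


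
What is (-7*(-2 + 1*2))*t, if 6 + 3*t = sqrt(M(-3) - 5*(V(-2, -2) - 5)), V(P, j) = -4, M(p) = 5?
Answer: 0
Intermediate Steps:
t = -2 + 5*sqrt(2)/3 (t = -2 + sqrt(5 - 5*(-4 - 5))/3 = -2 + sqrt(5 - 5*(-9))/3 = -2 + sqrt(5 + 45)/3 = -2 + sqrt(50)/3 = -2 + (5*sqrt(2))/3 = -2 + 5*sqrt(2)/3 ≈ 0.35702)
(-7*(-2 + 1*2))*t = (-7*(-2 + 1*2))*(-2 + 5*sqrt(2)/3) = (-7*(-2 + 2))*(-2 + 5*sqrt(2)/3) = (-7*0)*(-2 + 5*sqrt(2)/3) = 0*(-2 + 5*sqrt(2)/3) = 0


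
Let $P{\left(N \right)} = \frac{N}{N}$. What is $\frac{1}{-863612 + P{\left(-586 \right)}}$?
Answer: $- \frac{1}{863611} \approx -1.1579 \cdot 10^{-6}$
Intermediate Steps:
$P{\left(N \right)} = 1$
$\frac{1}{-863612 + P{\left(-586 \right)}} = \frac{1}{-863612 + 1} = \frac{1}{-863611} = - \frac{1}{863611}$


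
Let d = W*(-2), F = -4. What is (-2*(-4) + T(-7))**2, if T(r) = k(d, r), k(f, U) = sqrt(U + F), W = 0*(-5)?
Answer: (8 + I*sqrt(11))**2 ≈ 53.0 + 53.066*I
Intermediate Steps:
W = 0
d = 0 (d = 0*(-2) = 0)
k(f, U) = sqrt(-4 + U) (k(f, U) = sqrt(U - 4) = sqrt(-4 + U))
T(r) = sqrt(-4 + r)
(-2*(-4) + T(-7))**2 = (-2*(-4) + sqrt(-4 - 7))**2 = (8 + sqrt(-11))**2 = (8 + I*sqrt(11))**2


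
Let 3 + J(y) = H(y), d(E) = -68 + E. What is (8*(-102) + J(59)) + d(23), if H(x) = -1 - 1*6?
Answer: -871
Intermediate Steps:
H(x) = -7 (H(x) = -1 - 6 = -7)
J(y) = -10 (J(y) = -3 - 7 = -10)
(8*(-102) + J(59)) + d(23) = (8*(-102) - 10) + (-68 + 23) = (-816 - 10) - 45 = -826 - 45 = -871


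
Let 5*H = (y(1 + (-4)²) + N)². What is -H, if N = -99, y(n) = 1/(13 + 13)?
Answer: -6620329/3380 ≈ -1958.7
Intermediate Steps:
y(n) = 1/26
H = 6620329/3380 (H = (1/26 - 99)²/5 = (-2573/26)²/5 = (⅕)*(6620329/676) = 6620329/3380 ≈ 1958.7)
-H = -1*6620329/3380 = -6620329/3380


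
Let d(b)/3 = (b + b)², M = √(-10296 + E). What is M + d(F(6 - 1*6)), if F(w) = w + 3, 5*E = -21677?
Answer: 108 + 7*I*√7465/5 ≈ 108.0 + 120.96*I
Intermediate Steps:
E = -21677/5 (E = (⅕)*(-21677) = -21677/5 ≈ -4335.4)
F(w) = 3 + w
M = 7*I*√7465/5 (M = √(-10296 - 21677/5) = √(-73157/5) = 7*I*√7465/5 ≈ 120.96*I)
d(b) = 12*b² (d(b) = 3*(b + b)² = 3*(2*b)² = 3*(4*b²) = 12*b²)
M + d(F(6 - 1*6)) = 7*I*√7465/5 + 12*(3 + (6 - 1*6))² = 7*I*√7465/5 + 12*(3 + (6 - 6))² = 7*I*√7465/5 + 12*(3 + 0)² = 7*I*√7465/5 + 12*3² = 7*I*√7465/5 + 12*9 = 7*I*√7465/5 + 108 = 108 + 7*I*√7465/5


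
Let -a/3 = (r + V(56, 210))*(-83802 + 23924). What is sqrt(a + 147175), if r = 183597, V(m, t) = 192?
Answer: sqrt(33014900401) ≈ 1.8170e+5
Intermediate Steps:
a = 33014753226 (a = -3*(183597 + 192)*(-83802 + 23924) = -551367*(-59878) = -3*(-11004917742) = 33014753226)
sqrt(a + 147175) = sqrt(33014753226 + 147175) = sqrt(33014900401)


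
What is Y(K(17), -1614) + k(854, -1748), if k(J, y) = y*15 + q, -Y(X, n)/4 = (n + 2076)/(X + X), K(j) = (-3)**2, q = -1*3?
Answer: -78977/3 ≈ -26326.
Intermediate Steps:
q = -3
K(j) = 9
Y(X, n) = -2*(2076 + n)/X (Y(X, n) = -4*(n + 2076)/(X + X) = -4*(2076 + n)/(2*X) = -4*(2076 + n)*1/(2*X) = -2*(2076 + n)/X)
k(J, y) = -3 + 15*y (k(J, y) = y*15 - 3 = 15*y - 3 = -3 + 15*y)
Y(K(17), -1614) + k(854, -1748) = 2*(-2076 - 1*(-1614))/9 + (-3 + 15*(-1748)) = 2*(1/9)*(-2076 + 1614) + (-3 - 26220) = 2*(1/9)*(-462) - 26223 = -308/3 - 26223 = -78977/3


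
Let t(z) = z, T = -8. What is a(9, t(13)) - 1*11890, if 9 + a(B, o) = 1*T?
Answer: -11907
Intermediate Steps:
a(B, o) = -17 (a(B, o) = -9 + 1*(-8) = -9 - 8 = -17)
a(9, t(13)) - 1*11890 = -17 - 1*11890 = -17 - 11890 = -11907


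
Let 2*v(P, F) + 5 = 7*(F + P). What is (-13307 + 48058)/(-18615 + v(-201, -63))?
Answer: -3658/2057 ≈ -1.7783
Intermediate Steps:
v(P, F) = -5/2 + 7*F/2 + 7*P/2 (v(P, F) = -5/2 + (7*(F + P))/2 = -5/2 + (7*F + 7*P)/2 = -5/2 + (7*F/2 + 7*P/2) = -5/2 + 7*F/2 + 7*P/2)
(-13307 + 48058)/(-18615 + v(-201, -63)) = (-13307 + 48058)/(-18615 + (-5/2 + (7/2)*(-63) + (7/2)*(-201))) = 34751/(-18615 + (-5/2 - 441/2 - 1407/2)) = 34751/(-18615 - 1853/2) = 34751/(-39083/2) = 34751*(-2/39083) = -3658/2057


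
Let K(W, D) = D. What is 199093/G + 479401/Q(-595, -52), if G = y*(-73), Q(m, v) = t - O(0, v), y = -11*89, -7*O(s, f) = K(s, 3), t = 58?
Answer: 2695627954/328427 ≈ 8207.7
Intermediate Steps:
O(s, f) = -3/7 (O(s, f) = -⅐*3 = -3/7)
y = -979
Q(m, v) = 409/7 (Q(m, v) = 58 - 1*(-3/7) = 58 + 3/7 = 409/7)
G = 71467 (G = -979*(-73) = 71467)
199093/G + 479401/Q(-595, -52) = 199093/71467 + 479401/(409/7) = 199093*(1/71467) + 479401*(7/409) = 2237/803 + 3355807/409 = 2695627954/328427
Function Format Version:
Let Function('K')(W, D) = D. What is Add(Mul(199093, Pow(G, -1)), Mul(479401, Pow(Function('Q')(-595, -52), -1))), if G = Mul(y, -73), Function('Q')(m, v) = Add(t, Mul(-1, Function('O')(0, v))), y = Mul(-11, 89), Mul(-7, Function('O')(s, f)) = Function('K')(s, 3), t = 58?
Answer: Rational(2695627954, 328427) ≈ 8207.7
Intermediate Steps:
Function('O')(s, f) = Rational(-3, 7) (Function('O')(s, f) = Mul(Rational(-1, 7), 3) = Rational(-3, 7))
y = -979
Function('Q')(m, v) = Rational(409, 7) (Function('Q')(m, v) = Add(58, Mul(-1, Rational(-3, 7))) = Add(58, Rational(3, 7)) = Rational(409, 7))
G = 71467 (G = Mul(-979, -73) = 71467)
Add(Mul(199093, Pow(G, -1)), Mul(479401, Pow(Function('Q')(-595, -52), -1))) = Add(Mul(199093, Pow(71467, -1)), Mul(479401, Pow(Rational(409, 7), -1))) = Add(Mul(199093, Rational(1, 71467)), Mul(479401, Rational(7, 409))) = Add(Rational(2237, 803), Rational(3355807, 409)) = Rational(2695627954, 328427)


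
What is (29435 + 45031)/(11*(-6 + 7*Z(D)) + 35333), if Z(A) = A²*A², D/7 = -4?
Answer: 74466/47363779 ≈ 0.0015722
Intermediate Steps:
D = -28 (D = 7*(-4) = -28)
Z(A) = A⁴
(29435 + 45031)/(11*(-6 + 7*Z(D)) + 35333) = (29435 + 45031)/(11*(-6 + 7*(-28)⁴) + 35333) = 74466/(11*(-6 + 7*614656) + 35333) = 74466/(11*(-6 + 4302592) + 35333) = 74466/(11*4302586 + 35333) = 74466/(47328446 + 35333) = 74466/47363779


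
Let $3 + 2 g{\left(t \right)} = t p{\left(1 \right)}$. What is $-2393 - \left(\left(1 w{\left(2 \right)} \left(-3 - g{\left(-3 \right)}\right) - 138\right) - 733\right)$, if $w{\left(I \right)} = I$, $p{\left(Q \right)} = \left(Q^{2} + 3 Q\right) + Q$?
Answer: $-1534$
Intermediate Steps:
$p{\left(Q \right)} = Q^{2} + 4 Q$
$g{\left(t \right)} = - \frac{3}{2} + \frac{5 t}{2}$ ($g{\left(t \right)} = - \frac{3}{2} + \frac{t 1 \left(4 + 1\right)}{2} = - \frac{3}{2} + \frac{t 1 \cdot 5}{2} = - \frac{3}{2} + \frac{t 5}{2} = - \frac{3}{2} + \frac{5 t}{2}$)
$-2393 - \left(\left(1 w{\left(2 \right)} \left(-3 - g{\left(-3 \right)}\right) - 138\right) - 733\right) = -2393 - \left(\left(1 \cdot 2 \left(-3 - \left(- \frac{3}{2} + \frac{5}{2} \left(-3\right)\right)\right) - 138\right) - 733\right) = -2393 - \left(\left(2 \left(-3 - \left(- \frac{3}{2} - \frac{15}{2}\right)\right) - 138\right) - 733\right) = -2393 - \left(\left(2 \left(-3 - -9\right) - 138\right) - 733\right) = -2393 - \left(\left(2 \left(-3 + 9\right) - 138\right) - 733\right) = -2393 - \left(\left(2 \cdot 6 - 138\right) - 733\right) = -2393 - \left(\left(12 - 138\right) - 733\right) = -2393 - \left(-126 - 733\right) = -2393 - -859 = -2393 + 859 = -1534$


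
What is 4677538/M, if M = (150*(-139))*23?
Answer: -2338769/239775 ≈ -9.7540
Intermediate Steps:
M = -479550 (M = -20850*23 = -479550)
4677538/M = 4677538/(-479550) = 4677538*(-1/479550) = -2338769/239775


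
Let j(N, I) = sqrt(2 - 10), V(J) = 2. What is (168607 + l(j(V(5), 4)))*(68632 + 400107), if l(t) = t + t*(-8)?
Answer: 79032676573 - 6562346*I*sqrt(2) ≈ 7.9033e+10 - 9.2806e+6*I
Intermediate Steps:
j(N, I) = 2*I*sqrt(2) (j(N, I) = sqrt(-8) = 2*I*sqrt(2))
l(t) = -7*t (l(t) = t - 8*t = -7*t)
(168607 + l(j(V(5), 4)))*(68632 + 400107) = (168607 - 14*I*sqrt(2))*(68632 + 400107) = (168607 - 14*I*sqrt(2))*468739 = 79032676573 - 6562346*I*sqrt(2)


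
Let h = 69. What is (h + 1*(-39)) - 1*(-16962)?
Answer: 16992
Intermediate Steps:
(h + 1*(-39)) - 1*(-16962) = (69 + 1*(-39)) - 1*(-16962) = (69 - 39) + 16962 = 30 + 16962 = 16992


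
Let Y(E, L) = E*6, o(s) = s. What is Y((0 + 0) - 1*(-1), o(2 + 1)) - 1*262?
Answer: -256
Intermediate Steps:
Y(E, L) = 6*E
Y((0 + 0) - 1*(-1), o(2 + 1)) - 1*262 = 6*((0 + 0) - 1*(-1)) - 1*262 = 6*(0 + 1) - 262 = 6*1 - 262 = 6 - 262 = -256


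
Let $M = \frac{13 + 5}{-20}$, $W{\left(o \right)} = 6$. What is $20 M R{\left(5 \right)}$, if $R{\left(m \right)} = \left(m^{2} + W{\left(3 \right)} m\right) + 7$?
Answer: $-1116$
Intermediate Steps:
$M = - \frac{9}{10}$ ($M = 18 \left(- \frac{1}{20}\right) = - \frac{9}{10} \approx -0.9$)
$R{\left(m \right)} = 7 + m^{2} + 6 m$ ($R{\left(m \right)} = \left(m^{2} + 6 m\right) + 7 = 7 + m^{2} + 6 m$)
$20 M R{\left(5 \right)} = 20 \left(- \frac{9}{10}\right) \left(7 + 5^{2} + 6 \cdot 5\right) = - 18 \left(7 + 25 + 30\right) = \left(-18\right) 62 = -1116$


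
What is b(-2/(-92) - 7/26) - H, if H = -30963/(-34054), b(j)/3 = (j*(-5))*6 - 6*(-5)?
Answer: 1133934843/10182146 ≈ 111.36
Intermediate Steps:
b(j) = 90 - 90*j (b(j) = 3*((j*(-5))*6 - 6*(-5)) = 3*(-5*j*6 + 30) = 3*(-30*j + 30) = 3*(30 - 30*j) = 90 - 90*j)
H = 30963/34054 (H = -30963*(-1/34054) = 30963/34054 ≈ 0.90923)
b(-2/(-92) - 7/26) - H = (90 - 90*(-2/(-92) - 7/26)) - 1*30963/34054 = (90 - 90*(-2*(-1/92) - 7*1/26)) - 30963/34054 = (90 - 90*(1/46 - 7/26)) - 30963/34054 = (90 - 90*(-74/299)) - 30963/34054 = (90 + 6660/299) - 30963/34054 = 33570/299 - 30963/34054 = 1133934843/10182146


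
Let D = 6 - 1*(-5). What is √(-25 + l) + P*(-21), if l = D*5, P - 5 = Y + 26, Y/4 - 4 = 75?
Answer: -7287 + √30 ≈ -7281.5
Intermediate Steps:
Y = 316 (Y = 16 + 4*75 = 16 + 300 = 316)
D = 11 (D = 6 + 5 = 11)
P = 347 (P = 5 + (316 + 26) = 5 + 342 = 347)
l = 55 (l = 11*5 = 55)
√(-25 + l) + P*(-21) = √(-25 + 55) + 347*(-21) = √30 - 7287 = -7287 + √30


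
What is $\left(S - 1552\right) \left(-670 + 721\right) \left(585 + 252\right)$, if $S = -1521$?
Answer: $-131177151$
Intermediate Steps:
$\left(S - 1552\right) \left(-670 + 721\right) \left(585 + 252\right) = \left(-1521 - 1552\right) \left(-670 + 721\right) \left(585 + 252\right) = - 3073 \cdot 51 \cdot 837 = \left(-3073\right) 42687 = -131177151$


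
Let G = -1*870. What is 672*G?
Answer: -584640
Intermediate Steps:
G = -870
672*G = 672*(-870) = -584640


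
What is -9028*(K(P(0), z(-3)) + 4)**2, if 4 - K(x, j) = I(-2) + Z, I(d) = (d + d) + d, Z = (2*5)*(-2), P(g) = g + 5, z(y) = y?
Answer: -10436368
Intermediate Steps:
P(g) = 5 + g
Z = -20 (Z = 10*(-2) = -20)
I(d) = 3*d (I(d) = 2*d + d = 3*d)
K(x, j) = 30 (K(x, j) = 4 - (3*(-2) - 20) = 4 - (-6 - 20) = 4 - 1*(-26) = 4 + 26 = 30)
-9028*(K(P(0), z(-3)) + 4)**2 = -9028*(30 + 4)**2 = -9028*34**2 = -9028*1156 = -10436368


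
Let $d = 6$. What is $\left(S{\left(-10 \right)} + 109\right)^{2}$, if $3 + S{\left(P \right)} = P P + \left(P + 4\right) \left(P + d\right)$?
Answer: $52900$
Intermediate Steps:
$S{\left(P \right)} = -3 + P^{2} + \left(4 + P\right) \left(6 + P\right)$ ($S{\left(P \right)} = -3 + \left(P P + \left(P + 4\right) \left(P + 6\right)\right) = -3 + \left(P^{2} + \left(4 + P\right) \left(6 + P\right)\right) = -3 + P^{2} + \left(4 + P\right) \left(6 + P\right)$)
$\left(S{\left(-10 \right)} + 109\right)^{2} = \left(\left(21 + 2 \left(-10\right)^{2} + 10 \left(-10\right)\right) + 109\right)^{2} = \left(\left(21 + 2 \cdot 100 - 100\right) + 109\right)^{2} = \left(\left(21 + 200 - 100\right) + 109\right)^{2} = \left(121 + 109\right)^{2} = 230^{2} = 52900$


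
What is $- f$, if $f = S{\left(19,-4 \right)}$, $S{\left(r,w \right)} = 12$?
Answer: $-12$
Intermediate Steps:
$f = 12$
$- f = \left(-1\right) 12 = -12$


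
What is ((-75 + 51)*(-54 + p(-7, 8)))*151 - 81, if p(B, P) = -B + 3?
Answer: 159375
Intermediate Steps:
p(B, P) = 3 - B
((-75 + 51)*(-54 + p(-7, 8)))*151 - 81 = ((-75 + 51)*(-54 + (3 - 1*(-7))))*151 - 81 = -24*(-54 + (3 + 7))*151 - 81 = -24*(-54 + 10)*151 - 81 = -24*(-44)*151 - 81 = 1056*151 - 81 = 159456 - 81 = 159375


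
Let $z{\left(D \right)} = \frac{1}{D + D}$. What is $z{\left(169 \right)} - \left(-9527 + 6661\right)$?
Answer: $\frac{968709}{338} \approx 2866.0$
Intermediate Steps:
$z{\left(D \right)} = \frac{1}{2 D}$
$z{\left(169 \right)} - \left(-9527 + 6661\right) = \frac{1}{2 \cdot 169} - \left(-9527 + 6661\right) = \frac{1}{2} \cdot \frac{1}{169} - -2866 = \frac{1}{338} + 2866 = \frac{968709}{338}$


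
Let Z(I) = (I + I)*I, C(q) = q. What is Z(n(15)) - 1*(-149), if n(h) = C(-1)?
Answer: 151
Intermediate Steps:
n(h) = -1
Z(I) = 2*I² (Z(I) = (2*I)*I = 2*I²)
Z(n(15)) - 1*(-149) = 2*(-1)² - 1*(-149) = 2*1 + 149 = 2 + 149 = 151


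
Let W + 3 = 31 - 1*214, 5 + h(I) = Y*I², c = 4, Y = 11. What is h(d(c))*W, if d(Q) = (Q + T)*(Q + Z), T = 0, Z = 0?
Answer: -522846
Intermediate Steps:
d(Q) = Q² (d(Q) = (Q + 0)*(Q + 0) = Q*Q = Q²)
h(I) = -5 + 11*I²
W = -186 (W = -3 + (31 - 1*214) = -3 + (31 - 214) = -3 - 183 = -186)
h(d(c))*W = (-5 + 11*(4²)²)*(-186) = (-5 + 11*16²)*(-186) = (-5 + 11*256)*(-186) = (-5 + 2816)*(-186) = 2811*(-186) = -522846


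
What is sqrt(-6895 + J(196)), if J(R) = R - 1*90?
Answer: I*sqrt(6789) ≈ 82.395*I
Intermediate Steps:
J(R) = -90 + R (J(R) = R - 90 = -90 + R)
sqrt(-6895 + J(196)) = sqrt(-6895 + (-90 + 196)) = sqrt(-6895 + 106) = sqrt(-6789) = I*sqrt(6789)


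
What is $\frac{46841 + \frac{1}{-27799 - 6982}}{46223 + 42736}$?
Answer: $\frac{543058940}{1031360993} \approx 0.52655$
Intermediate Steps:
$\frac{46841 + \frac{1}{-27799 - 6982}}{46223 + 42736} = \frac{46841 + \frac{1}{-34781}}{88959} = \left(46841 - \frac{1}{34781}\right) \frac{1}{88959} = \frac{1629176820}{34781} \cdot \frac{1}{88959} = \frac{543058940}{1031360993}$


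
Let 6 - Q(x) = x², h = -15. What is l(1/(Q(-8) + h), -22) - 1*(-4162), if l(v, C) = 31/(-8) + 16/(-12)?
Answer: 99763/24 ≈ 4156.8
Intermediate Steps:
Q(x) = 6 - x²
l(v, C) = -125/24 (l(v, C) = 31*(-⅛) + 16*(-1/12) = -31/8 - 4/3 = -125/24)
l(1/(Q(-8) + h), -22) - 1*(-4162) = -125/24 - 1*(-4162) = -125/24 + 4162 = 99763/24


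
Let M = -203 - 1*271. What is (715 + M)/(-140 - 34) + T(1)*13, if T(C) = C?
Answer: 2021/174 ≈ 11.615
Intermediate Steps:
M = -474 (M = -203 - 271 = -474)
(715 + M)/(-140 - 34) + T(1)*13 = (715 - 474)/(-140 - 34) + 1*13 = 241/(-174) + 13 = 241*(-1/174) + 13 = -241/174 + 13 = 2021/174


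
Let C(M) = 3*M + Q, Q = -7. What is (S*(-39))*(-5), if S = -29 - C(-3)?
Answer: -2535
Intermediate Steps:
C(M) = -7 + 3*M (C(M) = 3*M - 7 = -7 + 3*M)
S = -13 (S = -29 - (-7 + 3*(-3)) = -29 - (-7 - 9) = -29 - 1*(-16) = -29 + 16 = -13)
(S*(-39))*(-5) = -13*(-39)*(-5) = 507*(-5) = -2535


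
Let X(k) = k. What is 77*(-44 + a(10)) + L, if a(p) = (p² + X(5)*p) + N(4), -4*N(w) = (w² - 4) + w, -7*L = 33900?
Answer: 21078/7 ≈ 3011.1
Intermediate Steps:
L = -33900/7 (L = -⅐*33900 = -33900/7 ≈ -4842.9)
N(w) = 1 - w/4 - w²/4 (N(w) = -((w² - 4) + w)/4 = -((-4 + w²) + w)/4 = -(-4 + w + w²)/4 = 1 - w/4 - w²/4)
a(p) = -4 + p² + 5*p (a(p) = (p² + 5*p) + (1 - ¼*4 - ¼*4²) = (p² + 5*p) + (1 - 1 - ¼*16) = (p² + 5*p) + (1 - 1 - 4) = (p² + 5*p) - 4 = -4 + p² + 5*p)
77*(-44 + a(10)) + L = 77*(-44 + (-4 + 10² + 5*10)) - 33900/7 = 77*(-44 + (-4 + 100 + 50)) - 33900/7 = 77*(-44 + 146) - 33900/7 = 77*102 - 33900/7 = 7854 - 33900/7 = 21078/7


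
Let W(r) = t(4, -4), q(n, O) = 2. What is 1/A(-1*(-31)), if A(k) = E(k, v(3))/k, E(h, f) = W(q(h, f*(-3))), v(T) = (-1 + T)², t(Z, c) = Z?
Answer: 31/4 ≈ 7.7500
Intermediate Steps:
W(r) = 4
E(h, f) = 4
A(k) = 4/k
1/A(-1*(-31)) = 1/(4/((-1*(-31)))) = 1/(4/31) = 31/4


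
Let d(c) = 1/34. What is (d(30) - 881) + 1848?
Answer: 32879/34 ≈ 967.03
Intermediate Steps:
d(c) = 1/34
(d(30) - 881) + 1848 = (1/34 - 881) + 1848 = -29953/34 + 1848 = 32879/34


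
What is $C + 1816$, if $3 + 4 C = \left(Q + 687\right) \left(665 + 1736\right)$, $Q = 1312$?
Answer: $1201715$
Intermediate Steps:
$C = 1199899$ ($C = - \frac{3}{4} + \frac{\left(1312 + 687\right) \left(665 + 1736\right)}{4} = - \frac{3}{4} + \frac{1999 \cdot 2401}{4} = - \frac{3}{4} + \frac{1}{4} \cdot 4799599 = - \frac{3}{4} + \frac{4799599}{4} = 1199899$)
$C + 1816 = 1199899 + 1816 = 1201715$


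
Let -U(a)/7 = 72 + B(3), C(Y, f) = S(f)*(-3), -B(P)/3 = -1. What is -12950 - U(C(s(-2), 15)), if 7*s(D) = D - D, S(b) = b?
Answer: -12425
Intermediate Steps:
s(D) = 0 (s(D) = (D - D)/7 = (⅐)*0 = 0)
B(P) = 3 (B(P) = -3*(-1) = 3)
C(Y, f) = -3*f (C(Y, f) = f*(-3) = -3*f)
U(a) = -525 (U(a) = -7*(72 + 3) = -7*75 = -525)
-12950 - U(C(s(-2), 15)) = -12950 - 1*(-525) = -12950 + 525 = -12425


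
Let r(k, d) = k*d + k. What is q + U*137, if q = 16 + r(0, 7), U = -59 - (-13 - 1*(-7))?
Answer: -7245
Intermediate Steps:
r(k, d) = k + d*k (r(k, d) = d*k + k = k + d*k)
U = -53 (U = -59 - (-13 + 7) = -59 - 1*(-6) = -59 + 6 = -53)
q = 16 (q = 16 + 0*(1 + 7) = 16 + 0*8 = 16 + 0 = 16)
q + U*137 = 16 - 53*137 = 16 - 7261 = -7245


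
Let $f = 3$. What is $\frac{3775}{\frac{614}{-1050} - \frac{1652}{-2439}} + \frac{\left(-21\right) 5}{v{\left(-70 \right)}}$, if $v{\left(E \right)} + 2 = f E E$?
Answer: $\frac{23682359635305}{580703282} \approx 40782.0$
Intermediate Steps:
$v{\left(E \right)} = -2 + 3 E^{2}$ ($v{\left(E \right)} = -2 + 3 E E = -2 + 3 E^{2}$)
$\frac{3775}{\frac{614}{-1050} - \frac{1652}{-2439}} + \frac{\left(-21\right) 5}{v{\left(-70 \right)}} = \frac{3775}{\frac{614}{-1050} - \frac{1652}{-2439}} + \frac{\left(-21\right) 5}{-2 + 3 \left(-70\right)^{2}} = \frac{3775}{614 \left(- \frac{1}{1050}\right) - - \frac{1652}{2439}} - \frac{105}{-2 + 3 \cdot 4900} = \frac{3775}{- \frac{307}{525} + \frac{1652}{2439}} - \frac{105}{-2 + 14700} = \frac{3775}{\frac{39509}{426825}} - \frac{105}{14698} = 3775 \cdot \frac{426825}{39509} - \frac{105}{14698} = \frac{1611264375}{39509} - \frac{105}{14698} = \frac{23682359635305}{580703282}$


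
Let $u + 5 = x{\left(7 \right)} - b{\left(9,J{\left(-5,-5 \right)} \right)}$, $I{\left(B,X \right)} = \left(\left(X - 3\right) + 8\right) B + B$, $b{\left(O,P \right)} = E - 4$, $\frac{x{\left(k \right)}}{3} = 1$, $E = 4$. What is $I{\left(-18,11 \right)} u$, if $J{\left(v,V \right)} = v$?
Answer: $612$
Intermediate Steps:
$x{\left(k \right)} = 3$ ($x{\left(k \right)} = 3 \cdot 1 = 3$)
$b{\left(O,P \right)} = 0$ ($b{\left(O,P \right)} = 4 - 4 = 0$)
$I{\left(B,X \right)} = B + B \left(5 + X\right)$ ($I{\left(B,X \right)} = \left(\left(-3 + X\right) + 8\right) B + B = \left(5 + X\right) B + B = B \left(5 + X\right) + B = B + B \left(5 + X\right)$)
$u = -2$ ($u = -5 + \left(3 - 0\right) = -5 + \left(3 + 0\right) = -5 + 3 = -2$)
$I{\left(-18,11 \right)} u = - 18 \left(6 + 11\right) \left(-2\right) = \left(-18\right) 17 \left(-2\right) = \left(-306\right) \left(-2\right) = 612$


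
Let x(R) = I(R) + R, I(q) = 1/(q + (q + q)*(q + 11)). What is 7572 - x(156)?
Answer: 387560159/52260 ≈ 7416.0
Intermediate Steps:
I(q) = 1/(q + 2*q*(11 + q)) (I(q) = 1/(q + (2*q)*(11 + q)) = 1/(q + 2*q*(11 + q)))
x(R) = R + 1/(R*(23 + 2*R)) (x(R) = 1/(R*(23 + 2*R)) + R = R + 1/(R*(23 + 2*R)))
7572 - x(156) = 7572 - (156 + 1/(156*(23 + 2*156))) = 7572 - (156 + 1/(156*(23 + 312))) = 7572 - (156 + (1/156)/335) = 7572 - (156 + (1/156)*(1/335)) = 7572 - (156 + 1/52260) = 7572 - 1*8152561/52260 = 7572 - 8152561/52260 = 387560159/52260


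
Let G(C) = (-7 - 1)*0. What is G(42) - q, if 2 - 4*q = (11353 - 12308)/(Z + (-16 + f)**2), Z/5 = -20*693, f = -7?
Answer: -136587/275084 ≈ -0.49653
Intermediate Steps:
Z = -69300 (Z = 5*(-20*693) = 5*(-13860) = -69300)
G(C) = 0 (G(C) = -8*0 = 0)
q = 136587/275084 (q = 1/2 - (11353 - 12308)/(4*(-69300 + (-16 - 7)**2)) = 1/2 - (-955)/(4*(-69300 + (-23)**2)) = 1/2 - (-955)/(4*(-69300 + 529)) = 1/2 - (-955)/(4*(-68771)) = 1/2 - (-955)*(-1)/(4*68771) = 1/2 - 1/4*955/68771 = 1/2 - 955/275084 = 136587/275084 ≈ 0.49653)
G(42) - q = 0 - 1*136587/275084 = 0 - 136587/275084 = -136587/275084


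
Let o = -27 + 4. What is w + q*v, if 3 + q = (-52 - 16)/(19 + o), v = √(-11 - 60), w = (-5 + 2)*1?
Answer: -3 + 14*I*√71 ≈ -3.0 + 117.97*I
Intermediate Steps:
o = -23
w = -3 (w = -3*1 = -3)
v = I*√71 (v = √(-71) = I*√71 ≈ 8.4261*I)
q = 14 (q = -3 + (-52 - 16)/(19 - 23) = -3 - 68/(-4) = -3 - 68*(-¼) = -3 + 17 = 14)
w + q*v = -3 + 14*(I*√71) = -3 + 14*I*√71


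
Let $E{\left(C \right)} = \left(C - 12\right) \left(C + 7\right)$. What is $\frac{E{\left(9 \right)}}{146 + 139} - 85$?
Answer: $- \frac{8091}{95} \approx -85.168$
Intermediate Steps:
$E{\left(C \right)} = \left(-12 + C\right) \left(7 + C\right)$
$\frac{E{\left(9 \right)}}{146 + 139} - 85 = \frac{-84 + 9^{2} - 45}{146 + 139} - 85 = \frac{-84 + 81 - 45}{285} - 85 = \left(-48\right) \frac{1}{285} - 85 = - \frac{16}{95} - 85 = - \frac{8091}{95}$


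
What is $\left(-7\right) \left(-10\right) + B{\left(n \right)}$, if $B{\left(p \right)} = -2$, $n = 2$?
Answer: $68$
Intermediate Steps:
$\left(-7\right) \left(-10\right) + B{\left(n \right)} = \left(-7\right) \left(-10\right) - 2 = 70 - 2 = 68$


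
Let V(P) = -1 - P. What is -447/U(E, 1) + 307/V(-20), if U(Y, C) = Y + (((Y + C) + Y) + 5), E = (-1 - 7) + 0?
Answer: 4673/114 ≈ 40.991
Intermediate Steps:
E = -8 (E = -8 + 0 = -8)
U(Y, C) = 5 + C + 3*Y (U(Y, C) = Y + (((C + Y) + Y) + 5) = Y + ((C + 2*Y) + 5) = Y + (5 + C + 2*Y) = 5 + C + 3*Y)
-447/U(E, 1) + 307/V(-20) = -447/(5 + 1 + 3*(-8)) + 307/(-1 - 1*(-20)) = -447/(5 + 1 - 24) + 307/(-1 + 20) = -447/(-18) + 307/19 = -447*(-1/18) + 307*(1/19) = 149/6 + 307/19 = 4673/114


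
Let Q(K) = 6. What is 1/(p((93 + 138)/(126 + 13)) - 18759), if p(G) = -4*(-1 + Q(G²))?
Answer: -1/18779 ≈ -5.3251e-5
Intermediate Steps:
p(G) = -20 (p(G) = -4*(-1 + 6) = -4*5 = -20)
1/(p((93 + 138)/(126 + 13)) - 18759) = 1/(-20 - 18759) = 1/(-18779) = -1/18779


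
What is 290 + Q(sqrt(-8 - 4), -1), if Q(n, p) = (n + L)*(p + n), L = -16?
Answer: 294 - 34*I*sqrt(3) ≈ 294.0 - 58.89*I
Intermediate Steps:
Q(n, p) = (-16 + n)*(n + p) (Q(n, p) = (n - 16)*(p + n) = (-16 + n)*(n + p))
290 + Q(sqrt(-8 - 4), -1) = 290 + ((sqrt(-8 - 4))**2 - 16*sqrt(-8 - 4) - 16*(-1) + sqrt(-8 - 4)*(-1)) = 290 + ((sqrt(-12))**2 - 32*I*sqrt(3) + 16 + sqrt(-12)*(-1)) = 290 + ((2*I*sqrt(3))**2 - 32*I*sqrt(3) + 16 + (2*I*sqrt(3))*(-1)) = 290 + (-12 - 32*I*sqrt(3) + 16 - 2*I*sqrt(3)) = 290 + (4 - 34*I*sqrt(3)) = 294 - 34*I*sqrt(3)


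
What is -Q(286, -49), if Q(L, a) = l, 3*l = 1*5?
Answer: -5/3 ≈ -1.6667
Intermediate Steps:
l = 5/3 (l = (1*5)/3 = (⅓)*5 = 5/3 ≈ 1.6667)
Q(L, a) = 5/3
-Q(286, -49) = -1*5/3 = -5/3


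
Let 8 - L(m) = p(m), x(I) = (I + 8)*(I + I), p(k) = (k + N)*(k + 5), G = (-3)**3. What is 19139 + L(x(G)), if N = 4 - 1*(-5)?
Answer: -1047938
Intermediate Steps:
N = 9 (N = 4 + 5 = 9)
G = -27
p(k) = (5 + k)*(9 + k) (p(k) = (k + 9)*(k + 5) = (9 + k)*(5 + k) = (5 + k)*(9 + k))
x(I) = 2*I*(8 + I) (x(I) = (8 + I)*(2*I) = 2*I*(8 + I))
L(m) = -37 - m**2 - 14*m (L(m) = 8 - (45 + m**2 + 14*m) = 8 + (-45 - m**2 - 14*m) = -37 - m**2 - 14*m)
19139 + L(x(G)) = 19139 + (-37 - (2*(-27)*(8 - 27))**2 - 28*(-27)*(8 - 27)) = 19139 + (-37 - (2*(-27)*(-19))**2 - 28*(-27)*(-19)) = 19139 + (-37 - 1*1026**2 - 14*1026) = 19139 + (-37 - 1*1052676 - 14364) = 19139 + (-37 - 1052676 - 14364) = 19139 - 1067077 = -1047938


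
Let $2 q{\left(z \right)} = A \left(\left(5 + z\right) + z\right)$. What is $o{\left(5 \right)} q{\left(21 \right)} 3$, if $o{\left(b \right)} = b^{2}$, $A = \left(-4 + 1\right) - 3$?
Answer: $-10575$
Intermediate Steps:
$A = -6$ ($A = -3 - 3 = -6$)
$q{\left(z \right)} = -15 - 6 z$ ($q{\left(z \right)} = \frac{\left(-6\right) \left(\left(5 + z\right) + z\right)}{2} = \frac{\left(-6\right) \left(5 + 2 z\right)}{2} = \frac{-30 - 12 z}{2} = -15 - 6 z$)
$o{\left(5 \right)} q{\left(21 \right)} 3 = 5^{2} \left(-15 - 126\right) 3 = 25 \left(-15 - 126\right) 3 = 25 \left(\left(-141\right) 3\right) = 25 \left(-423\right) = -10575$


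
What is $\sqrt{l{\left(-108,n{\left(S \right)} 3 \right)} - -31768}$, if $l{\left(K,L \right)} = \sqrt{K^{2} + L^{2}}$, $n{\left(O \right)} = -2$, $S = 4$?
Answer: $\sqrt{31768 + 30 \sqrt{13}} \approx 178.54$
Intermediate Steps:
$\sqrt{l{\left(-108,n{\left(S \right)} 3 \right)} - -31768} = \sqrt{\sqrt{\left(-108\right)^{2} + \left(\left(-2\right) 3\right)^{2}} - -31768} = \sqrt{\sqrt{11664 + \left(-6\right)^{2}} + 31768} = \sqrt{\sqrt{11664 + 36} + 31768} = \sqrt{\sqrt{11700} + 31768} = \sqrt{30 \sqrt{13} + 31768} = \sqrt{31768 + 30 \sqrt{13}}$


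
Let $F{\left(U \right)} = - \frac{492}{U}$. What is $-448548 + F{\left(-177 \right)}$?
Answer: $- \frac{26464168}{59} \approx -4.4855 \cdot 10^{5}$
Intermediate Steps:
$-448548 + F{\left(-177 \right)} = -448548 - \frac{492}{-177} = -448548 - - \frac{164}{59} = -448548 + \frac{164}{59} = - \frac{26464168}{59}$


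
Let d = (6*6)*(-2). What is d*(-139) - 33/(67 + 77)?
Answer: 480373/48 ≈ 10008.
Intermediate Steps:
d = -72 (d = 36*(-2) = -72)
d*(-139) - 33/(67 + 77) = -72*(-139) - 33/(67 + 77) = 10008 - 33/144 = 10008 - 33*1/144 = 10008 - 11/48 = 480373/48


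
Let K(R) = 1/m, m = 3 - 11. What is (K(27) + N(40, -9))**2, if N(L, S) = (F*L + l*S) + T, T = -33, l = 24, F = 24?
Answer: 32341969/64 ≈ 5.0534e+5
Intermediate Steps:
N(L, S) = -33 + 24*L + 24*S (N(L, S) = (24*L + 24*S) - 33 = -33 + 24*L + 24*S)
m = -8
K(R) = -1/8 (K(R) = 1/(-8) = -1/8)
(K(27) + N(40, -9))**2 = (-1/8 + (-33 + 24*40 + 24*(-9)))**2 = (-1/8 + (-33 + 960 - 216))**2 = (-1/8 + 711)**2 = (5687/8)**2 = 32341969/64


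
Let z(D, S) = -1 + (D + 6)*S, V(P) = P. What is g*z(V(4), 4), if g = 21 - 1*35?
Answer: -546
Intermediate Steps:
z(D, S) = -1 + S*(6 + D) (z(D, S) = -1 + (6 + D)*S = -1 + S*(6 + D))
g = -14 (g = 21 - 35 = -14)
g*z(V(4), 4) = -14*(-1 + 6*4 + 4*4) = -14*(-1 + 24 + 16) = -14*39 = -546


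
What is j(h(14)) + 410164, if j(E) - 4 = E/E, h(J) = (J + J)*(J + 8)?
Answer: 410169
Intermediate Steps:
h(J) = 2*J*(8 + J) (h(J) = (2*J)*(8 + J) = 2*J*(8 + J))
j(E) = 5 (j(E) = 4 + E/E = 4 + 1 = 5)
j(h(14)) + 410164 = 5 + 410164 = 410169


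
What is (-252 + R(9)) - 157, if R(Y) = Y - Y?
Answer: -409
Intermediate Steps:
R(Y) = 0
(-252 + R(9)) - 157 = (-252 + 0) - 157 = -252 - 157 = -409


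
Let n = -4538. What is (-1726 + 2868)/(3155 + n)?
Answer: -1142/1383 ≈ -0.82574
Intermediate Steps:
(-1726 + 2868)/(3155 + n) = (-1726 + 2868)/(3155 - 4538) = 1142/(-1383) = 1142*(-1/1383) = -1142/1383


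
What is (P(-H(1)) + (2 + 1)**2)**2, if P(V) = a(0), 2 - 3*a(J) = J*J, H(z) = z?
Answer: 841/9 ≈ 93.444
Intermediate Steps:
a(J) = 2/3 - J**2/3 (a(J) = 2/3 - J*J/3 = 2/3 - J**2/3)
P(V) = 2/3 (P(V) = 2/3 - 1/3*0**2 = 2/3 - 1/3*0 = 2/3 + 0 = 2/3)
(P(-H(1)) + (2 + 1)**2)**2 = (2/3 + (2 + 1)**2)**2 = (2/3 + 3**2)**2 = (2/3 + 9)**2 = (29/3)**2 = 841/9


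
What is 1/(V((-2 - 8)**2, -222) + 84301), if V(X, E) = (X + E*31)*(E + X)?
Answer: 1/911705 ≈ 1.0968e-6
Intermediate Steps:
V(X, E) = (E + X)*(X + 31*E) (V(X, E) = (X + 31*E)*(E + X) = (E + X)*(X + 31*E))
1/(V((-2 - 8)**2, -222) + 84301) = 1/((((-2 - 8)**2)**2 + 31*(-222)**2 + 32*(-222)*(-2 - 8)**2) + 84301) = 1/((((-10)**2)**2 + 31*49284 + 32*(-222)*(-10)**2) + 84301) = 1/((100**2 + 1527804 + 32*(-222)*100) + 84301) = 1/((10000 + 1527804 - 710400) + 84301) = 1/(827404 + 84301) = 1/911705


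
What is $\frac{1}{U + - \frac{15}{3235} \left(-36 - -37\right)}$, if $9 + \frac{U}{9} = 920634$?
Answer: $\frac{647}{5360799372} \approx 1.2069 \cdot 10^{-7}$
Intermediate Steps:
$U = 8285625$ ($U = -81 + 9 \cdot 920634 = -81 + 8285706 = 8285625$)
$\frac{1}{U + - \frac{15}{3235} \left(-36 - -37\right)} = \frac{1}{8285625 + - \frac{15}{3235} \left(-36 - -37\right)} = \frac{1}{8285625 + \left(-15\right) \frac{1}{3235} \left(-36 + 37\right)} = \frac{1}{8285625 - \frac{3}{647}} = \frac{1}{\frac{5360799372}{647}} = \frac{647}{5360799372}$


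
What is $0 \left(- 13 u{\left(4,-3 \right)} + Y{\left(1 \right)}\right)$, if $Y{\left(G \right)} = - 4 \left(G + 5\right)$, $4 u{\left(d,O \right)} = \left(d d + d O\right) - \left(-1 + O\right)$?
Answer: $0$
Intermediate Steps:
$u{\left(d,O \right)} = \frac{1}{4} - \frac{O}{4} + \frac{d^{2}}{4} + \frac{O d}{4}$ ($u{\left(d,O \right)} = \frac{\left(d d + d O\right) - \left(-1 + O\right)}{4} = \frac{\left(d^{2} + O d\right) - \left(-1 + O\right)}{4} = \frac{1 + d^{2} - O + O d}{4} = \frac{1}{4} - \frac{O}{4} + \frac{d^{2}}{4} + \frac{O d}{4}$)
$Y{\left(G \right)} = -20 - 4 G$ ($Y{\left(G \right)} = - 4 \left(5 + G\right) = -20 - 4 G$)
$0 \left(- 13 u{\left(4,-3 \right)} + Y{\left(1 \right)}\right) = 0 \left(- 13 \left(\frac{1}{4} - - \frac{3}{4} + \frac{4^{2}}{4} + \frac{1}{4} \left(-3\right) 4\right) - 24\right) = 0 \left(- 13 \left(\frac{1}{4} + \frac{3}{4} + \frac{1}{4} \cdot 16 - 3\right) - 24\right) = 0 \left(- 13 \left(\frac{1}{4} + \frac{3}{4} + 4 - 3\right) - 24\right) = 0 \left(\left(-13\right) 2 - 24\right) = 0 \left(-26 - 24\right) = 0 \left(-50\right) = 0$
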